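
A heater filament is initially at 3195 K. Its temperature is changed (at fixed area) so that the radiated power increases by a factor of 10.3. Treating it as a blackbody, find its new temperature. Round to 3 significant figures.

T₂ ≈ 5.72×10³ K

P ∝ T⁴, so T₂/T₁ = (P₂/P₁)^(1/4) = (10.3)^(1/4) = 1.79147.
T₂ = 3195 × 1.79147 = 5.72×10³ K.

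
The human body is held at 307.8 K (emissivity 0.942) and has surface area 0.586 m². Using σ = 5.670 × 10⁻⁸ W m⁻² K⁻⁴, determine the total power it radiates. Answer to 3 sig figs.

Area A = 0.586 m².
P = εσAT⁴ = 0.942 × 5.670×10⁻⁸ × 0.586 × (307.8)⁴ = 281 W.

P ≈ 281 W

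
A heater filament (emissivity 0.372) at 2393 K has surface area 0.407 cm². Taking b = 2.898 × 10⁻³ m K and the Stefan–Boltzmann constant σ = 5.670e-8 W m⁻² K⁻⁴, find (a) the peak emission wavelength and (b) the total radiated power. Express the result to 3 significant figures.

λ_max ≈ 1.21×10³ nm; P ≈ 28.2 W

(a) λ_max = b/T = 2.898×10⁻³/2393 = 1.211×10⁻⁶ m = 1.21×10³ nm.
Area A = 0.407 cm² = 4.07×10⁻⁵ m².
(b) P = εσAT⁴ = 0.372×5.670×10⁻⁸×4.07×10⁻⁵×(2393)⁴ = 28.2 W.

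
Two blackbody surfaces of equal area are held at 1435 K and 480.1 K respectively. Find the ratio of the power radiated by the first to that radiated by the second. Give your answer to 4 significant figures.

P₁/P₂ ≈ 79.81

With equal areas, P₁/P₂ = (T₁/T₂)⁴ = (1435/480.1)⁴ = 79.81.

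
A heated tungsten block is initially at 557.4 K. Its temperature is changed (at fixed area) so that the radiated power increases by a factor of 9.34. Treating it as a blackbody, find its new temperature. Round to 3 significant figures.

T₂ ≈ 974 K

P ∝ T⁴, so T₂/T₁ = (P₂/P₁)^(1/4) = (9.34)^(1/4) = 1.74818.
T₂ = 557.4 × 1.74818 = 974 K.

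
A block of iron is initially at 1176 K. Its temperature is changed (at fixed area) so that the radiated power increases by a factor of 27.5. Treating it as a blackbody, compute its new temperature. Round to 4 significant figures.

P ∝ T⁴, so T₂/T₁ = (P₂/P₁)^(1/4) = (27.5)^(1/4) = 2.28999.
T₂ = 1176 × 2.28999 = 2693 K.

T₂ ≈ 2693 K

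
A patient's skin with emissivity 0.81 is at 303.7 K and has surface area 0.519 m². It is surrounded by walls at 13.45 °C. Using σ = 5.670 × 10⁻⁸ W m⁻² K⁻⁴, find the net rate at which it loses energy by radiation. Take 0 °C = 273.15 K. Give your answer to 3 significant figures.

Surroundings: T = 13.45 °C + 273.15 = 286.60 K.
Area A = 0.519 m².
Net radiated power P_net = εσA(T⁴ − T₀⁴) = 0.81×5.670×10⁻⁸×0.519×(303.7⁴ − 286.60⁴).
T⁴ − T₀⁴ = 8.50705×10⁹ − 6.74691×10⁹ = 1.76014×10⁹ K⁴, so P_net = 42.0 W.

Net loss ≈ 42.0 W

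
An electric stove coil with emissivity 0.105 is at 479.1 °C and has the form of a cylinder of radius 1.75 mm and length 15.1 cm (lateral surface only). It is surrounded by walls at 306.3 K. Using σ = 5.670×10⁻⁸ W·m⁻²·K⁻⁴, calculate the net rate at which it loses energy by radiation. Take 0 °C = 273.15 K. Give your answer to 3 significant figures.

T = 479.1 °C + 273.15 = 752.25 K.
Lateral area A = 2πrL = 2π×1.75×10⁻³×0.151 = 1.66033×10⁻³ m².
Net radiated power P_net = εσA(T⁴ − T₀⁴) = 0.105×5.670×10⁻⁸×1.66033×10⁻³×(752.25⁴ − 306.3⁴).
T⁴ − T₀⁴ = 3.20220×10¹¹ − 8.80213×10⁹ = 3.11418×10¹¹ K⁴, so P_net = 3.08 W.

Net loss ≈ 3.08 W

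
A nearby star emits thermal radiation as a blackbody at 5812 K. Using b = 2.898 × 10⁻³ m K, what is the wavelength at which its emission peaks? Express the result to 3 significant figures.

λ_max ≈ 499 nm

Wien's displacement law: λ_max = b/T = (2.898×10⁻³ m·K)/(5812 K) = 4.986×10⁻⁷ m.
That is 499 nm, in the visible range.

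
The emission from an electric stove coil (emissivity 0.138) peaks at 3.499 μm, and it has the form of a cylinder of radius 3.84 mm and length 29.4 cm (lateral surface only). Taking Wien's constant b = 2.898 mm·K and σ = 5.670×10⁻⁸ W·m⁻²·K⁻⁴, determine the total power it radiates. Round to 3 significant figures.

P ≈ 26.1 W

Wien's law: T = b/λ_max = 2.898×10⁻³/3.499×10⁻⁶ = 828.237 K.
Lateral area A = 2πrL = 2π×3.84×10⁻³×0.294 = 7.09346×10⁻³ m².
Then P = εσAT⁴ = 0.138×5.670×10⁻⁸×7.09346×10⁻³×(828.237)⁴ = 26.1 W.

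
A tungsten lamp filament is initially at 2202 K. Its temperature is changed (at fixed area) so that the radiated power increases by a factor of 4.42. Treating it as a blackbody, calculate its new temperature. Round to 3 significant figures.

P ∝ T⁴, so T₂/T₁ = (P₂/P₁)^(1/4) = (4.42)^(1/4) = 1.44996.
T₂ = 2202 × 1.44996 = 3.19×10³ K.

T₂ ≈ 3.19×10³ K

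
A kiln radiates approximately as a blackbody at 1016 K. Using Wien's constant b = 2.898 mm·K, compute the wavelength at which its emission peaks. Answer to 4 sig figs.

λ_max ≈ 2.852 μm

Wien's displacement law: λ_max = b/T = (2.898×10⁻³ m·K)/(1016 K) = 2.8524×10⁻⁶ m.
That is 2.852 μm, in the infrared range.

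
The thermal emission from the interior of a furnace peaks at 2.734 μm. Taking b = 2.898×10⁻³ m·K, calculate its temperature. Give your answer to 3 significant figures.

T ≈ 1.06×10³ K

Wien's law gives T = b/λ_max = (2.898×10⁻³ m·K)/(2.734×10⁻⁶ m) = 1.06×10³ K.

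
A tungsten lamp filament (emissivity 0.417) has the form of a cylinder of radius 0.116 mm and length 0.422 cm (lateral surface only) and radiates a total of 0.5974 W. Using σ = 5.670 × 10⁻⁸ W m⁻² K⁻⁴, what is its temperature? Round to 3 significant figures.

Lateral area A = 2πrL = 2π×1.16×10⁻⁴×4.22×10⁻³ = 3.07574×10⁻⁶ m².
P = εσAT⁴ ⇒ T = (P/(εσA))^(1/4) = (0.5974/(0.417×5.670×10⁻⁸×3.07574×10⁻⁶))^(1/4) = 1.69×10³ K.

T ≈ 1.69×10³ K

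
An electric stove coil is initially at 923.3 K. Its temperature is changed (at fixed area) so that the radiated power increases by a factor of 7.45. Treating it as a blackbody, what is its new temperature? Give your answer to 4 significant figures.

P ∝ T⁴, so T₂/T₁ = (P₂/P₁)^(1/4) = (7.45)^(1/4) = 1.65211.
T₂ = 923.3 × 1.65211 = 1525 K.

T₂ ≈ 1525 K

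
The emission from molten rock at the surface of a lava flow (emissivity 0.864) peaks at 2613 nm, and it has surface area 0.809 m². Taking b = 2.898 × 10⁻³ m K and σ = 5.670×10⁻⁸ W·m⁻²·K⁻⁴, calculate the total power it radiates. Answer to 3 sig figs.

Wien's law: T = b/λ_max = 2.898×10⁻³/2.613×10⁻⁶ = 1109.07 K.
Area A = 0.809 m².
Then P = εσAT⁴ = 0.864×5.670×10⁻⁸×0.809×(1109.07)⁴ = 6.00×10⁴ W.

P ≈ 6.00×10⁴ W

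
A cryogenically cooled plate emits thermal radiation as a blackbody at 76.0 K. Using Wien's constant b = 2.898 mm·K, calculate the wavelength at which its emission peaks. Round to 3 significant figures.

λ_max ≈ 38.1 μm

Wien's displacement law: λ_max = b/T = (2.898×10⁻³ m·K)/(76.0 K) = 3.813×10⁻⁵ m.
That is 38.1 μm, in the infrared range.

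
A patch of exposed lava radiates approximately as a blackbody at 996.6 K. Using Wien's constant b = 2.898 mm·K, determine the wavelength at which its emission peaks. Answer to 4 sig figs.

λ_max ≈ 2.908 μm

Wien's displacement law: λ_max = b/T = (2.898×10⁻³ m·K)/(996.6 K) = 2.9079×10⁻⁶ m.
That is 2.908 μm, in the infrared range.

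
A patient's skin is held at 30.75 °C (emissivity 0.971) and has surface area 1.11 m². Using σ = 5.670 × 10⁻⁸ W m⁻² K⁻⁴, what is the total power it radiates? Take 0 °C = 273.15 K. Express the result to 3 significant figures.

T = 30.75 °C + 273.15 = 303.90 K.
Area A = 1.11 m².
P = εσAT⁴ = 0.971 × 5.670×10⁻⁸ × 1.11 × (303.90)⁴ = 521 W.

P ≈ 521 W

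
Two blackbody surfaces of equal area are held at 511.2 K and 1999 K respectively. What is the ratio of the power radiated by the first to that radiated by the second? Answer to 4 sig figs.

P₁/P₂ ≈ 4.277×10⁻³

With equal areas, P₁/P₂ = (T₁/T₂)⁴ = (511.2/1999)⁴ = 4.277×10⁻³.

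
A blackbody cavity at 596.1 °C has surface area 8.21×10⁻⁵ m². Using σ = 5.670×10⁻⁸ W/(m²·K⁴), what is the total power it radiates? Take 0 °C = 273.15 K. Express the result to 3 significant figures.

T = 596.1 °C + 273.15 = 869.25 K.
Area A = 8.21×10⁻⁵ m².
P = σAT⁴ = 5.670×10⁻⁸ × 8.21×10⁻⁵ × (869.25)⁴ = 2.66 W.

P ≈ 2.66 W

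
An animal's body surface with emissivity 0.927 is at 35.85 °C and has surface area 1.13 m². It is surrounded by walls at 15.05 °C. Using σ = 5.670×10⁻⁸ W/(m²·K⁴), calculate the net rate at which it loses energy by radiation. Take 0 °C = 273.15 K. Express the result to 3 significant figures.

T = 35.85 °C + 273.15 = 309.00 K.
Surroundings: T = 15.05 °C + 273.15 = 288.20 K.
Area A = 1.13 m².
Net radiated power P_net = εσA(T⁴ − T₀⁴) = 0.927×5.670×10⁻⁸×1.13×(309.00⁴ − 288.20⁴).
T⁴ − T₀⁴ = 9.11662×10⁹ − 6.89884×10⁹ = 2.21778×10⁹ K⁴, so P_net = 132 W.

Net loss ≈ 132 W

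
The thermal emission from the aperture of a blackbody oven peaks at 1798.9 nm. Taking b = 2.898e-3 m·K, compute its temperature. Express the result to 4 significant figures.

Wien's law gives T = b/λ_max = (2.898×10⁻³ m·K)/(1.7989×10⁻⁶ m) = 1611 K.

T ≈ 1611 K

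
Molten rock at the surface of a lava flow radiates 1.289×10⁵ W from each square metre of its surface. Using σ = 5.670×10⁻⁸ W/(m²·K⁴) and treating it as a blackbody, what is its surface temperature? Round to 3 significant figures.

T ≈ 1.23×10³ K

I = σT⁴, so T = (I/σ)^(1/4) = (1.289×10⁵/(5.670×10⁻⁸))^(1/4) = 1.23×10³ K.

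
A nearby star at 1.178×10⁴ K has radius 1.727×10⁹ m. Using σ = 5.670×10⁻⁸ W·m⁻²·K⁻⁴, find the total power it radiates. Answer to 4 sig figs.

P ≈ 4.092×10²⁸ W

Surface area A = 4πR² = 4π(1.727×10⁹ m)² = 3.74796×10¹⁹ m².
P = σAT⁴ = 5.670×10⁻⁸ × 3.74796×10¹⁹ × (1.178×10⁴)⁴ = 4.092×10²⁸ W.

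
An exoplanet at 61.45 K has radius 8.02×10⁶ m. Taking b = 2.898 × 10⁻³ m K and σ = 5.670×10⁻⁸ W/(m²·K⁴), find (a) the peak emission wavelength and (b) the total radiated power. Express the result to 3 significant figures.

λ_max ≈ 47.2 μm; P ≈ 6.53×10¹⁴ W

(a) λ_max = b/T = 2.898×10⁻³/61.45 = 4.716×10⁻⁵ m = 47.2 μm.
Surface area A = 4πR² = 4π(8.02×10⁶ m)² = 8.08274×10¹⁴ m².
(b) P = σAT⁴ = 5.670×10⁻⁸×8.08274×10¹⁴×(61.45)⁴ = 6.53×10¹⁴ W.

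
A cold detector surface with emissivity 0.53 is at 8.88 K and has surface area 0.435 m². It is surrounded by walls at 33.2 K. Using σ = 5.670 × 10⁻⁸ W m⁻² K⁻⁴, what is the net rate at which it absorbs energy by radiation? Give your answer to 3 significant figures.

Area A = 0.435 m².
Net radiated power P_net = εσA(T⁴ − T₀⁴) = 0.53×5.670×10⁻⁸×0.435×(8.88⁴ − 33.2⁴).
T⁴ − T₀⁴ = 6218.02 − 1.21493×10⁶ = -1.20871×10⁶ K⁴, so P_net = -0.0158 W — negative, meaning a net gain of 0.0158 W.

Net gain ≈ 0.0158 W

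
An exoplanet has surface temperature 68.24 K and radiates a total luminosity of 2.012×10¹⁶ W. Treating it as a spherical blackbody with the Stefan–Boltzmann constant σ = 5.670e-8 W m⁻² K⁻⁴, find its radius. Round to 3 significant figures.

R ≈ 3.61×10⁷ m

L = 4πR²σT⁴ ⇒ R = √(L/(4πσT⁴)).
σT⁴ = 1.22953 W/m², so R = √(2.012×10¹⁶/(4π×1.22953)) = 3.61×10⁷ m.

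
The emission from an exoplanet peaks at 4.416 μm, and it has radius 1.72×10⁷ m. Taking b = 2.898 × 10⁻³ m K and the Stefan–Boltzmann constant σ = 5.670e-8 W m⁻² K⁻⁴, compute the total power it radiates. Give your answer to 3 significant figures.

Wien's law: T = b/λ_max = 2.898×10⁻³/4.416×10⁻⁶ = 656.250 K.
Surface area A = 4πR² = 4π(1.72×10⁷ m)² = 3.71764×10¹⁵ m².
Then P = σAT⁴ = 5.670×10⁻⁸×3.71764×10¹⁵×(656.250)⁴ = 3.91×10¹⁹ W.

P ≈ 3.91×10¹⁹ W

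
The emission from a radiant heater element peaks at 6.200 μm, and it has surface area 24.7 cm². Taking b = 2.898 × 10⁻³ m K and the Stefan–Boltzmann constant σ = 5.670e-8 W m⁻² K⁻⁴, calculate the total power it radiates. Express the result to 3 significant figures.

Wien's law: T = b/λ_max = 2.898×10⁻³/6.200×10⁻⁶ = 467.419 K.
Area A = 24.7 cm² = 2.47×10⁻³ m².
Then P = σAT⁴ = 5.670×10⁻⁸×2.47×10⁻³×(467.419)⁴ = 6.69 W.

P ≈ 6.69 W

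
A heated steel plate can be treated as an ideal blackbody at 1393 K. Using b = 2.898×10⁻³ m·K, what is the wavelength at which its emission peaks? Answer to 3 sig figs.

λ_max ≈ 2.08×10³ nm

Wien's displacement law: λ_max = b/T = (2.898×10⁻³ m·K)/(1393 K) = 2.080×10⁻⁶ m.
That is 2.08×10³ nm, in the infrared range.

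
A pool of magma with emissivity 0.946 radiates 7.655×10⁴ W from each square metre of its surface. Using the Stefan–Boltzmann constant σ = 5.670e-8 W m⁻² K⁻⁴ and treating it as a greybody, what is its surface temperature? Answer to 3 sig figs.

T ≈ 1.09×10³ K

I = εσT⁴, so T = (I/εσ)^(1/4) = (7.655×10⁴/(0.946×5.670×10⁻⁸))^(1/4) = 1.09×10³ K.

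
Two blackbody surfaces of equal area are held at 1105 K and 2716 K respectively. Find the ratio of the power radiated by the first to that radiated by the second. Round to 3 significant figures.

P₁/P₂ ≈ 0.0274

With equal areas, P₁/P₂ = (T₁/T₂)⁴ = (1105/2716)⁴ = 0.0274.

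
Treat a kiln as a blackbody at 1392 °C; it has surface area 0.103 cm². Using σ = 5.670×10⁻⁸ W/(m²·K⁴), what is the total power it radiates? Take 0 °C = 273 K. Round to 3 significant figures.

T = 1392 °C + 273 = 1665 K.
Area A = 0.103 cm² = 1.03×10⁻⁵ m².
P = σAT⁴ = 5.670×10⁻⁸ × 1.03×10⁻⁵ × (1665)⁴ = 4.49 W.

P ≈ 4.49 W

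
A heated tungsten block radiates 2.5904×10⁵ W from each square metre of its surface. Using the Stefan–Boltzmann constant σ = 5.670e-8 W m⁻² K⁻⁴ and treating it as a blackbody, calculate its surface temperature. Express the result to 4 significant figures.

I = σT⁴, so T = (I/σ)^(1/4) = (2.5904×10⁵/(5.670×10⁻⁸))^(1/4) = 1462 K.

T ≈ 1462 K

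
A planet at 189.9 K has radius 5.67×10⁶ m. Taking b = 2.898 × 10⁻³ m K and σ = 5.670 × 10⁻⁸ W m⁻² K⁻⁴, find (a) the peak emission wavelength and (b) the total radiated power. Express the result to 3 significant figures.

(a) λ_max = b/T = 2.898×10⁻³/189.9 = 1.526×10⁻⁵ m = 15.3 μm.
Surface area A = 4πR² = 4π(5.67×10⁶ m)² = 4.03995×10¹⁴ m².
(b) P = σAT⁴ = 5.670×10⁻⁸×4.03995×10¹⁴×(189.9)⁴ = 2.98×10¹⁶ W.

λ_max ≈ 15.3 μm; P ≈ 2.98×10¹⁶ W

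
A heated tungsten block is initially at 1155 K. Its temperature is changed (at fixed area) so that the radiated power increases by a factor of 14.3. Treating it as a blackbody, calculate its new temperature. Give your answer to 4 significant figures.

T₂ ≈ 2246 K

P ∝ T⁴, so T₂/T₁ = (P₂/P₁)^(1/4) = (14.3)^(1/4) = 1.94462.
T₂ = 1155 × 1.94462 = 2246 K.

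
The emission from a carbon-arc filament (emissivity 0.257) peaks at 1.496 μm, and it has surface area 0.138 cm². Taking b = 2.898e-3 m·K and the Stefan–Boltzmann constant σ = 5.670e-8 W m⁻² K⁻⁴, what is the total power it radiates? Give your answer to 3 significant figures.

P ≈ 2.83 W

Wien's law: T = b/λ_max = 2.898×10⁻³/1.496×10⁻⁶ = 1937.17 K.
Area A = 0.138 cm² = 1.38×10⁻⁵ m².
Then P = εσAT⁴ = 0.257×5.670×10⁻⁸×1.38×10⁻⁵×(1937.17)⁴ = 2.83 W.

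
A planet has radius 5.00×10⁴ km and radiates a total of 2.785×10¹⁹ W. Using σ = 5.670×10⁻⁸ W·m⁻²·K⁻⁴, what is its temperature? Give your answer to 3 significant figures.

T ≈ 354 K

Surface area A = 4πR² = 4π(5.00×10⁷ m)² = 3.14159×10¹⁶ m².
P = σAT⁴ ⇒ T = (P/(σA))^(1/4) = (2.785×10¹⁹/(5.670×10⁻⁸×3.14159×10¹⁶))^(1/4) = 354 K.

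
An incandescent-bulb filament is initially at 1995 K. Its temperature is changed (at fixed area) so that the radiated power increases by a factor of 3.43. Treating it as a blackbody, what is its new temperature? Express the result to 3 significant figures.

T₂ ≈ 2.71×10³ K

P ∝ T⁴, so T₂/T₁ = (P₂/P₁)^(1/4) = (3.43)^(1/4) = 1.36089.
T₂ = 1995 × 1.36089 = 2.71×10³ K.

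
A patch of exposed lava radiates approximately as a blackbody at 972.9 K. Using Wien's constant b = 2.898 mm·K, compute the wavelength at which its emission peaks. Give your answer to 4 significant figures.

Wien's displacement law: λ_max = b/T = (2.898×10⁻³ m·K)/(972.9 K) = 2.9787×10⁻⁶ m.
That is 2979 nm, in the infrared range.

λ_max ≈ 2979 nm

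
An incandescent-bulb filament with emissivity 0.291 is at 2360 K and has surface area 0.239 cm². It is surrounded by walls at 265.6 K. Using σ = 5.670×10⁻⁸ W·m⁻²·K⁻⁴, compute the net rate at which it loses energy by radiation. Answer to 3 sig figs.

Net loss ≈ 12.2 W

Area A = 0.239 cm² = 2.39×10⁻⁵ m².
Net radiated power P_net = εσA(T⁴ − T₀⁴) = 0.291×5.670×10⁻⁸×2.39×10⁻⁵×(2360⁴ − 265.6⁴).
T⁴ − T₀⁴ = 3.10204×10¹³ − 4.97637×10⁹ = 3.10154×10¹³ K⁴, so P_net = 12.2 W.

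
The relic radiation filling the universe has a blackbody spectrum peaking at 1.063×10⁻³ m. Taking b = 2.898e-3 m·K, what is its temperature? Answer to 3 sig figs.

T ≈ 2.73 K

Wien's law gives T = b/λ_max = (2.898×10⁻³ m·K)/(1.063×10⁻³ m) = 2.73 K.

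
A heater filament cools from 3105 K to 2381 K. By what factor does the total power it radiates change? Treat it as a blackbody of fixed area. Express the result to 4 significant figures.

P ∝ T⁴, so P₂/P₁ = (T₂/T₁)⁴ = (2381/3105)⁴ = (0.766828)⁴ = 0.3458.

P₂/P₁ ≈ 0.3458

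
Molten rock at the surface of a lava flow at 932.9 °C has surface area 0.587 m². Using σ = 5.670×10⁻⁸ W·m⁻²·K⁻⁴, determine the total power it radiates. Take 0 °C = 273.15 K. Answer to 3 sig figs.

T = 932.9 °C + 273.15 = 1206.05 K.
Area A = 0.587 m².
P = σAT⁴ = 5.670×10⁻⁸ × 0.587 × (1206.05)⁴ = 7.04×10⁴ W.

P ≈ 7.04×10⁴ W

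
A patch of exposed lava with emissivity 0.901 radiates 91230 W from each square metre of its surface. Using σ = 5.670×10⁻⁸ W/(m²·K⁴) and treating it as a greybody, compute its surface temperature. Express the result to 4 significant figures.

T ≈ 1156 K

I = εσT⁴, so T = (I/εσ)^(1/4) = (91230/(0.901×5.670×10⁻⁸))^(1/4) = 1156 K.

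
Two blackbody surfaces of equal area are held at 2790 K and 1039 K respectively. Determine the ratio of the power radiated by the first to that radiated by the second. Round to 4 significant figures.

P₁/P₂ ≈ 51.99

With equal areas, P₁/P₂ = (T₁/T₂)⁴ = (2790/1039)⁴ = 51.99.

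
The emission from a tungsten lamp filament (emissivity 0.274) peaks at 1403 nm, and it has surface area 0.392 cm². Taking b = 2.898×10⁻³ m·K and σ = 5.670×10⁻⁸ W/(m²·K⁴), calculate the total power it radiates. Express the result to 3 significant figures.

Wien's law: T = b/λ_max = 2.898×10⁻³/1.403×10⁻⁶ = 2065.57 K.
Area A = 0.392 cm² = 3.92×10⁻⁵ m².
Then P = εσAT⁴ = 0.274×5.670×10⁻⁸×3.92×10⁻⁵×(2065.57)⁴ = 11.1 W.

P ≈ 11.1 W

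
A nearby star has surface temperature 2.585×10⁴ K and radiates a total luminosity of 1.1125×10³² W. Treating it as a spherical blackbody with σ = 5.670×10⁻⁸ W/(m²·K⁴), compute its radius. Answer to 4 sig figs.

L = 4πR²σT⁴ ⇒ R = √(L/(4πσT⁴)).
σT⁴ = 2.53178×10¹⁰ W/m², so R = √(1.1125×10³²/(4π×2.53178×10¹⁰)) = 1.870×10¹⁰ m.

R ≈ 1.870×10¹⁰ m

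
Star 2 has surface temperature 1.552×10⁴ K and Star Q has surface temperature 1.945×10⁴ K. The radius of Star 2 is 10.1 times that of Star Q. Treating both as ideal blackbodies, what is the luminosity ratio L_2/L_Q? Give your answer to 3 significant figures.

L_2/L_Q ≈ 41.4

L ∝ R²T⁴, so L_2/L_Q = (R_2/R_Q)²(T_2/T_Q)⁴ = (10.1)² × (1.552×10⁴/1.945×10⁴)⁴ = 102.01 × 0.405404 = 41.4.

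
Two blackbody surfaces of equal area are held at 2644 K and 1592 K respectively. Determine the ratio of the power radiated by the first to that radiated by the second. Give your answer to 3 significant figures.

P₁/P₂ ≈ 7.61

With equal areas, P₁/P₂ = (T₁/T₂)⁴ = (2644/1592)⁴ = 7.61.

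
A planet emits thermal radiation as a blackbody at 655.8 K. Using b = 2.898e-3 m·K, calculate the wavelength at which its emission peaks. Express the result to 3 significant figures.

λ_max ≈ 4.42 μm

Wien's displacement law: λ_max = b/T = (2.898×10⁻³ m·K)/(655.8 K) = 4.419×10⁻⁶ m.
That is 4.42 μm, in the infrared range.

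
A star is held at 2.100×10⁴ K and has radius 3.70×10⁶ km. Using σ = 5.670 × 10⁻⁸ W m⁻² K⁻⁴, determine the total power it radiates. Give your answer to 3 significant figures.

P ≈ 1.90×10³⁰ W

Surface area A = 4πR² = 4π(3.70×10⁹ m)² = 1.72034×10²⁰ m².
P = σAT⁴ = 5.670×10⁻⁸ × 1.72034×10²⁰ × (2.100×10⁴)⁴ = 1.90×10³⁰ W.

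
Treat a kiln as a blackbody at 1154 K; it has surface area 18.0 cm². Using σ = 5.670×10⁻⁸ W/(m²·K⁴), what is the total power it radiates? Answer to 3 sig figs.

P ≈ 181 W

Area A = 18.0 cm² = 1.80×10⁻³ m².
P = σAT⁴ = 5.670×10⁻⁸ × 1.80×10⁻³ × (1154)⁴ = 181 W.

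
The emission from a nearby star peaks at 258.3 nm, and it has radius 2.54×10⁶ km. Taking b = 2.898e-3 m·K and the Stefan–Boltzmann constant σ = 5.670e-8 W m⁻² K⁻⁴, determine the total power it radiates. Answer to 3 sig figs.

Wien's law: T = b/λ_max = 2.898×10⁻³/2.583×10⁻⁷ = 11219.5 K.
Surface area A = 4πR² = 4π(2.54×10⁹ m)² = 8.10732×10¹⁹ m².
Then P = σAT⁴ = 5.670×10⁻⁸×8.10732×10¹⁹×(11219.5)⁴ = 7.28×10²⁸ W.

P ≈ 7.28×10²⁸ W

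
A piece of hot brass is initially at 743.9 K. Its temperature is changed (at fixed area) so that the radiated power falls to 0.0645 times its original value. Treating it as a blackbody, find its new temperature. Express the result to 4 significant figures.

T₂ ≈ 374.9 K

P ∝ T⁴, so T₂/T₁ = (P₂/P₁)^(1/4) = (0.0645)^(1/4) = 0.503953.
T₂ = 743.9 × 0.503953 = 374.9 K.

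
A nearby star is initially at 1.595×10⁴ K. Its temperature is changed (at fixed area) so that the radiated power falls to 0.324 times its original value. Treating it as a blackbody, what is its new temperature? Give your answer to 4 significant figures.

T₂ ≈ 1.203×10⁴ K

P ∝ T⁴, so T₂/T₁ = (P₂/P₁)^(1/4) = (0.324)^(1/4) = 0.754460.
T₂ = 1.595×10⁴ × 0.754460 = 1.203×10⁴ K.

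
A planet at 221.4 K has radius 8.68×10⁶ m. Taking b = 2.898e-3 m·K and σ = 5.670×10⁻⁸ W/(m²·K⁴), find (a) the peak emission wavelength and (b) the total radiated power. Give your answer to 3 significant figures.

(a) λ_max = b/T = 2.898×10⁻³/221.4 = 1.309×10⁻⁵ m = 13.1 μm.
Surface area A = 4πR² = 4π(8.68×10⁶ m)² = 9.46781×10¹⁴ m².
(b) P = σAT⁴ = 5.670×10⁻⁸×9.46781×10¹⁴×(221.4)⁴ = 1.29×10¹⁷ W.

λ_max ≈ 13.1 μm; P ≈ 1.29×10¹⁷ W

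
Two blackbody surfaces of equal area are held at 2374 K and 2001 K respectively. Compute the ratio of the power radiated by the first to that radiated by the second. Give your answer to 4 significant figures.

P₁/P₂ ≈ 1.981

With equal areas, P₁/P₂ = (T₁/T₂)⁴ = (2374/2001)⁴ = 1.981.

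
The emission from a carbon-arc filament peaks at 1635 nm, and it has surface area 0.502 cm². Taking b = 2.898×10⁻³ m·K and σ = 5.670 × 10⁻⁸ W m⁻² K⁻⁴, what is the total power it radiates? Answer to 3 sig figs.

P ≈ 28.1 W

Wien's law: T = b/λ_max = 2.898×10⁻³/1.635×10⁻⁶ = 1772.48 K.
Area A = 0.502 cm² = 5.02×10⁻⁵ m².
Then P = σAT⁴ = 5.670×10⁻⁸×5.02×10⁻⁵×(1772.48)⁴ = 28.1 W.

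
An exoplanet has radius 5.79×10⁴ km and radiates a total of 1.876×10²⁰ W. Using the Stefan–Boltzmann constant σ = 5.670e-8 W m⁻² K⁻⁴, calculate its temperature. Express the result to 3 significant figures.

Surface area A = 4πR² = 4π(5.79×10⁷ m)² = 4.21276×10¹⁶ m².
P = σAT⁴ ⇒ T = (P/(σA))^(1/4) = (1.876×10²⁰/(5.670×10⁻⁸×4.21276×10¹⁶))^(1/4) = 529 K.

T ≈ 529 K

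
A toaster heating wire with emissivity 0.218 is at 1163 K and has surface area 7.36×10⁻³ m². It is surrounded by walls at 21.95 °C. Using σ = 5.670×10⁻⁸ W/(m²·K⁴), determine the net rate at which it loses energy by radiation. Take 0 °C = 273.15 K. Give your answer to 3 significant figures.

Surroundings: T = 21.95 °C + 273.15 = 295.10 K.
Area A = 7.36×10⁻³ m².
Net radiated power P_net = εσA(T⁴ − T₀⁴) = 0.218×5.670×10⁻⁸×7.36×10⁻³×(1163⁴ − 295.10⁴).
T⁴ − T₀⁴ = 1.82944×10¹² − 7.58362×10⁹ = 1.82186×10¹² K⁴, so P_net = 166 W.

Net loss ≈ 166 W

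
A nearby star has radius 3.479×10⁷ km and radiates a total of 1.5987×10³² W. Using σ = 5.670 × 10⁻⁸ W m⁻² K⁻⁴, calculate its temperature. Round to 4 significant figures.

Surface area A = 4πR² = 4π(3.479×10¹⁰ m)² = 1.52096×10²² m².
P = σAT⁴ ⇒ T = (P/(σA))^(1/4) = (1.5987×10³²/(5.670×10⁻⁸×1.52096×10²²))^(1/4) = 2.075×10⁴ K.

T ≈ 2.075×10⁴ K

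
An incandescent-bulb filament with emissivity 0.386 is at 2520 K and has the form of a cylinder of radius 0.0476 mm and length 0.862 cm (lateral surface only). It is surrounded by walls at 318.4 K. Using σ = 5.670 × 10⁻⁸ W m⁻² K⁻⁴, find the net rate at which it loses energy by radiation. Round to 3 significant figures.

Lateral area A = 2πrL = 2π×4.76×10⁻⁵×8.62×10⁻³ = 2.57807×10⁻⁶ m².
Net radiated power P_net = εσA(T⁴ − T₀⁴) = 0.386×5.670×10⁻⁸×2.57807×10⁻⁶×(2520⁴ − 318.4⁴).
T⁴ − T₀⁴ = 4.03276×10¹³ − 1.02776×10¹⁰ = 4.03173×10¹³ K⁴, so P_net = 2.27 W.

Net loss ≈ 2.27 W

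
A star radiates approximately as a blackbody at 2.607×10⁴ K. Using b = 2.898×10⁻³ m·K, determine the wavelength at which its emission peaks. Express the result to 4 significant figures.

λ_max ≈ 111.2 nm

Wien's displacement law: λ_max = b/T = (2.898×10⁻³ m·K)/(2.607×10⁴ K) = 1.1116×10⁻⁷ m.
That is 111.2 nm, in the ultraviolet range.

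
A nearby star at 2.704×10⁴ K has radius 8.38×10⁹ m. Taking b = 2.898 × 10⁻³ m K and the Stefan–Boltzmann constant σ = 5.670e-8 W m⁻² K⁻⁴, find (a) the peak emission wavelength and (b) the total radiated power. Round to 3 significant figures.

(a) λ_max = b/T = 2.898×10⁻³/2.704×10⁴ = 1.072×10⁻⁷ m = 107 nm.
Surface area A = 4πR² = 4π(8.38×10⁹ m)² = 8.82466×10²⁰ m².
(b) P = σAT⁴ = 5.670×10⁻⁸×8.82466×10²⁰×(2.704×10⁴)⁴ = 2.67×10³¹ W.

λ_max ≈ 107 nm; P ≈ 2.67×10³¹ W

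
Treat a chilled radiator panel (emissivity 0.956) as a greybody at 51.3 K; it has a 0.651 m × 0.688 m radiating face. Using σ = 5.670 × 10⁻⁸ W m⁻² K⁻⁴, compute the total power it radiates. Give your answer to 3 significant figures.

P ≈ 0.168 W

Area A = 0.651 × 0.688 = 0.447888 m².
P = εσAT⁴ = 0.956 × 5.670×10⁻⁸ × 0.447888 × (51.3)⁴ = 0.168 W.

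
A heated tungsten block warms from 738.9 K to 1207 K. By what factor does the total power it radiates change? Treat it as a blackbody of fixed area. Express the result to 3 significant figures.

P ∝ T⁴, so P₂/P₁ = (T₂/T₁)⁴ = (1207/738.9)⁴ = (1.63351)⁴ = 7.12.

P₂/P₁ ≈ 7.12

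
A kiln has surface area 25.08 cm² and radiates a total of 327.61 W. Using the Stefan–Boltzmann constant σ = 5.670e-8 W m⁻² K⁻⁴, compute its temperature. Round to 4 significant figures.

Area A = 25.08 cm² = 2.508×10⁻³ m².
P = σAT⁴ ⇒ T = (P/(σA))^(1/4) = (327.61/(5.670×10⁻⁸×2.508×10⁻³))^(1/4) = 1232 K.

T ≈ 1232 K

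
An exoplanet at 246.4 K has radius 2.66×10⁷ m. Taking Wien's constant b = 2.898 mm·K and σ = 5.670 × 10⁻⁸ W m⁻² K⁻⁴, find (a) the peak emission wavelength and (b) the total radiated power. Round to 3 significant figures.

λ_max ≈ 11.8 μm; P ≈ 1.86×10¹⁸ W

(a) λ_max = b/T = 2.898×10⁻³/246.4 = 1.176×10⁻⁵ m = 11.8 μm.
Surface area A = 4πR² = 4π(2.66×10⁷ m)² = 8.89146×10¹⁵ m².
(b) P = σAT⁴ = 5.670×10⁻⁸×8.89146×10¹⁵×(246.4)⁴ = 1.86×10¹⁸ W.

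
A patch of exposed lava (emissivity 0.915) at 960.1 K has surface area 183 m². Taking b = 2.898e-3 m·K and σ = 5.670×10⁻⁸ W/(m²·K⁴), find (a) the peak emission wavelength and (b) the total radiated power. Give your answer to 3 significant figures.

(a) λ_max = b/T = 2.898×10⁻³/960.1 = 3.018×10⁻⁶ m = 3.02 μm.
Area A = 183 m².
(b) P = εσAT⁴ = 0.915×5.670×10⁻⁸×183×(960.1)⁴ = 8.07×10⁶ W.

λ_max ≈ 3.02 μm; P ≈ 8.07×10⁶ W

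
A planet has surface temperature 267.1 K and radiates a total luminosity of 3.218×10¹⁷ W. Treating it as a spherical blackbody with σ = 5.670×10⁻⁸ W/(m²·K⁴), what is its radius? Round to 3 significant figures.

R ≈ 9.42×10⁶ m

L = 4πR²σT⁴ ⇒ R = √(L/(4πσT⁴)).
σT⁴ = 288.588 W/m², so R = √(3.218×10¹⁷/(4π×288.588)) = 9.42×10⁶ m.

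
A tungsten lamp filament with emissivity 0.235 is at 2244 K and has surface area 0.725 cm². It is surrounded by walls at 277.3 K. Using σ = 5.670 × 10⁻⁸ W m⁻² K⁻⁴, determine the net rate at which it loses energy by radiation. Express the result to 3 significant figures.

Net loss ≈ 24.5 W

Area A = 0.725 cm² = 7.25×10⁻⁵ m².
Net radiated power P_net = εσA(T⁴ − T₀⁴) = 0.235×5.670×10⁻⁸×7.25×10⁻⁵×(2244⁴ − 277.3⁴).
T⁴ − T₀⁴ = 2.53566×10¹³ − 5.91289×10⁹ = 2.53507×10¹³ K⁴, so P_net = 24.5 W.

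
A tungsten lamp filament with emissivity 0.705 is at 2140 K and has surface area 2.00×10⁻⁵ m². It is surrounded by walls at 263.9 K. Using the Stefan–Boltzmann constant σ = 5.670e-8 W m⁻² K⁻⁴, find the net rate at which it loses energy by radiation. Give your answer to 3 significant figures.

Net loss ≈ 16.8 W

Area A = 2.00×10⁻⁵ m².
Net radiated power P_net = εσA(T⁴ − T₀⁴) = 0.705×5.670×10⁻⁸×2.00×10⁻⁵×(2140⁴ − 263.9⁴).
T⁴ − T₀⁴ = 2.09727×10¹³ − 4.85018×10⁹ = 2.09678×10¹³ K⁴, so P_net = 16.8 W.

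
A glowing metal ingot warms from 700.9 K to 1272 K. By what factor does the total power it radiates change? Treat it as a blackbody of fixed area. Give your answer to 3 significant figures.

P ∝ T⁴, so P₂/P₁ = (T₂/T₁)⁴ = (1272/700.9)⁴ = (1.81481)⁴ = 10.8.

P₂/P₁ ≈ 10.8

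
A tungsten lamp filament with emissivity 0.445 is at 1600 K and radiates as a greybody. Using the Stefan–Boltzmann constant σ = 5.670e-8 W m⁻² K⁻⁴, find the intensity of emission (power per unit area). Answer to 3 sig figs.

Stefan–Boltzmann: I = εσT⁴ = 0.445 × 5.670×10⁻⁸ × (1600)⁴ = 1.65×10⁵ W/m².

I ≈ 1.65×10⁵ W/m²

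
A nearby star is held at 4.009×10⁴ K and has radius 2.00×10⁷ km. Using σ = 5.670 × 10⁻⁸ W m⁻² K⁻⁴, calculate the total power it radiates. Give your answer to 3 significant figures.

P ≈ 7.36×10³² W

Surface area A = 4πR² = 4π(2.00×10¹⁰ m)² = 5.02655×10²¹ m².
P = σAT⁴ = 5.670×10⁻⁸ × 5.02655×10²¹ × (4.009×10⁴)⁴ = 7.36×10³² W.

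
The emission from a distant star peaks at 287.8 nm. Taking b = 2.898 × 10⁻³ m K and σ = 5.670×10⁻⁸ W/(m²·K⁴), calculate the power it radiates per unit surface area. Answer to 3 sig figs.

I ≈ 5.83×10⁸ W/m²

Wien's law: T = b/λ_max = 2.898×10⁻³/2.878×10⁻⁷ = 10069.5 K.
Then I = σT⁴ = 5.670×10⁻⁸×(10069.5)⁴ = 5.83×10⁸ W/m².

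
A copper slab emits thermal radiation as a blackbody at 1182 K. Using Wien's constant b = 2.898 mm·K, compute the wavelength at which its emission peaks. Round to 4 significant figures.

Wien's displacement law: λ_max = b/T = (2.898×10⁻³ m·K)/(1182 K) = 2.4518×10⁻⁶ m.
That is 2.452 μm, in the infrared range.

λ_max ≈ 2.452 μm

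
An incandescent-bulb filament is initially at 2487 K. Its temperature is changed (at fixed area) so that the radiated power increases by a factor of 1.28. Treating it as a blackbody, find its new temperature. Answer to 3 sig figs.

T₂ ≈ 2.65×10³ K

P ∝ T⁴, so T₂/T₁ = (P₂/P₁)^(1/4) = (1.28)^(1/4) = 1.06366.
T₂ = 2487 × 1.06366 = 2.65×10³ K.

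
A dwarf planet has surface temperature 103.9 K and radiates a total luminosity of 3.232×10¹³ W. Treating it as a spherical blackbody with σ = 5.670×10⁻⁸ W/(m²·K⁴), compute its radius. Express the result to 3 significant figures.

L = 4πR²σT⁴ ⇒ R = √(L/(4πσT⁴)).
σT⁴ = 6.60762 W/m², so R = √(3.232×10¹³/(4π×6.60762)) = 6.24×10⁵ m.

R ≈ 6.24×10⁵ m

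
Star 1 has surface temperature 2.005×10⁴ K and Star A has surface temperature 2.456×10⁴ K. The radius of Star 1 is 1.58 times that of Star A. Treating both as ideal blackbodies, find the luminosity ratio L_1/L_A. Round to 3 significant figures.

L ∝ R²T⁴, so L_1/L_A = (R_1/R_A)²(T_1/T_A)⁴ = (1.58)² × (2.005×10⁴/2.456×10⁴)⁴ = 2.4964 × 0.444165 = 1.11.

L_1/L_A ≈ 1.11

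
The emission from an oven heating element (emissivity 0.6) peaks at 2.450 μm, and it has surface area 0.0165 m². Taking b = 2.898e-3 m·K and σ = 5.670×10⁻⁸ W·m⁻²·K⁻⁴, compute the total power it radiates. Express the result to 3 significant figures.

P ≈ 1.10×10³ W

Wien's law: T = b/λ_max = 2.898×10⁻³/2.450×10⁻⁶ = 1182.86 K.
Area A = 0.0165 m².
Then P = εσAT⁴ = 0.6×5.670×10⁻⁸×0.0165×(1182.86)⁴ = 1.10×10³ W.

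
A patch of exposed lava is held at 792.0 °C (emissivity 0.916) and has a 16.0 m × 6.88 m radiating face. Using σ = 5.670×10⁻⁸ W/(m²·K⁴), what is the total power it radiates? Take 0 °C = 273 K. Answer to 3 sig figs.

P ≈ 7.36×10⁶ W

T = 792.0 °C + 273 = 1065.0 K.
Area A = 16.0 × 6.88 = 110.08 m².
P = εσAT⁴ = 0.916 × 5.670×10⁻⁸ × 110.08 × (1065.0)⁴ = 7.36×10⁶ W.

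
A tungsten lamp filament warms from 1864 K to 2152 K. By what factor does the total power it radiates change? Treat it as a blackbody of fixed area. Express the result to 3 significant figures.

P₂/P₁ ≈ 1.78

P ∝ T⁴, so P₂/P₁ = (T₂/T₁)⁴ = (2152/1864)⁴ = (1.15451)⁴ = 1.78.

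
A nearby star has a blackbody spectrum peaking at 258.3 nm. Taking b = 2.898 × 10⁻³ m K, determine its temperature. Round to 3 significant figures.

Wien's law gives T = b/λ_max = (2.898×10⁻³ m·K)/(2.583×10⁻⁷ m) = 1.12×10⁴ K.

T ≈ 1.12×10⁴ K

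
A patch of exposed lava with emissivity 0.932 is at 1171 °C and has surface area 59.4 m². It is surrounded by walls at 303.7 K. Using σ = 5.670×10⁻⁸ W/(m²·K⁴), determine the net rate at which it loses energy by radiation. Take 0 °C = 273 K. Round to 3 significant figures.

T = 1171 °C + 273 = 1444 K.
Area A = 59.4 m².
Net radiated power P_net = εσA(T⁴ − T₀⁴) = 0.932×5.670×10⁻⁸×59.4×(1444⁴ − 303.7⁴).
T⁴ − T₀⁴ = 4.34779×10¹² − 8.50705×10⁹ = 4.33928×10¹² K⁴, so P_net = 1.36×10⁷ W.

Net loss ≈ 1.36×10⁷ W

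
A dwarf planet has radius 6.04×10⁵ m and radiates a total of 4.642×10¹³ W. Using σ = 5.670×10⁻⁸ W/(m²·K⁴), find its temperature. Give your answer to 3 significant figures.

T ≈ 116 K

Surface area A = 4πR² = 4π(6.04×10⁵ m)² = 4.58441×10¹² m².
P = σAT⁴ ⇒ T = (P/(σA))^(1/4) = (4.642×10¹³/(5.670×10⁻⁸×4.58441×10¹²))^(1/4) = 116 K.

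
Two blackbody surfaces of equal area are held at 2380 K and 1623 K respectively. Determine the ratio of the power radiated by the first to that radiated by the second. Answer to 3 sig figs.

With equal areas, P₁/P₂ = (T₁/T₂)⁴ = (2380/1623)⁴ = 4.62.

P₁/P₂ ≈ 4.62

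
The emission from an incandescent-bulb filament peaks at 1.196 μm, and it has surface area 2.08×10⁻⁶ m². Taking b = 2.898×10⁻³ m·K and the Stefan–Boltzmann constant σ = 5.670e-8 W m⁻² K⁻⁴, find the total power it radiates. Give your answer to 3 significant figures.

P ≈ 4.07 W

Wien's law: T = b/λ_max = 2.898×10⁻³/1.196×10⁻⁶ = 2423.08 K.
Area A = 2.08×10⁻⁶ m².
Then P = σAT⁴ = 5.670×10⁻⁸×2.08×10⁻⁶×(2423.08)⁴ = 4.07 W.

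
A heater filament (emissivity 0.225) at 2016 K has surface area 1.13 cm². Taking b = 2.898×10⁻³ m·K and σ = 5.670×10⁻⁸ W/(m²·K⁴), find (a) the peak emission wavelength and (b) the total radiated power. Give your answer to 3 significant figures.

(a) λ_max = b/T = 2.898×10⁻³/2016 = 1.438×10⁻⁶ m = 1.44×10³ nm.
Area A = 1.13 cm² = 1.13×10⁻⁴ m².
(b) P = εσAT⁴ = 0.225×5.670×10⁻⁸×1.13×10⁻⁴×(2016)⁴ = 23.8 W.

λ_max ≈ 1.44×10³ nm; P ≈ 23.8 W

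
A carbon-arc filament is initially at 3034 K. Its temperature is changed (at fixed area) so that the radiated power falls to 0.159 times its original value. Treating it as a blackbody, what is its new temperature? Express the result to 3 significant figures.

P ∝ T⁴, so T₂/T₁ = (P₂/P₁)^(1/4) = (0.159)^(1/4) = 0.631465.
T₂ = 3034 × 0.631465 = 1.92×10³ K.

T₂ ≈ 1.92×10³ K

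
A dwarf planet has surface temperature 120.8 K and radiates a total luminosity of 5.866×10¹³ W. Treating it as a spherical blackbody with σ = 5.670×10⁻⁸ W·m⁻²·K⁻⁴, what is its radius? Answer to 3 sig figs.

R ≈ 6.22×10⁵ m

L = 4πR²σT⁴ ⇒ R = √(L/(4πσT⁴)).
σT⁴ = 12.0740 W/m², so R = √(5.866×10¹³/(4π×12.0740)) = 6.22×10⁵ m.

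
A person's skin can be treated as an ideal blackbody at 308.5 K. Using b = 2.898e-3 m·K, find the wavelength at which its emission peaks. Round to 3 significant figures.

Wien's displacement law: λ_max = b/T = (2.898×10⁻³ m·K)/(308.5 K) = 9.394×10⁻⁶ m.
That is 9.39 μm, in the infrared range.

λ_max ≈ 9.39 μm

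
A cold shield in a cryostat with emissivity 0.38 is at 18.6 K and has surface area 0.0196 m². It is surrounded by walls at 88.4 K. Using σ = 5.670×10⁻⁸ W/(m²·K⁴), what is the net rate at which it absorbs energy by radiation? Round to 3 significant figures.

Net gain ≈ 0.0257 W

Area A = 0.0196 m².
Net radiated power P_net = εσA(T⁴ − T₀⁴) = 0.38×5.670×10⁻⁸×0.0196×(18.6⁴ − 88.4⁴).
T⁴ − T₀⁴ = 1.19688×10⁵ − 6.10673×10⁷ = -6.09476×10⁷ K⁴, so P_net = -0.0257 W — negative, meaning a net gain of 0.0257 W.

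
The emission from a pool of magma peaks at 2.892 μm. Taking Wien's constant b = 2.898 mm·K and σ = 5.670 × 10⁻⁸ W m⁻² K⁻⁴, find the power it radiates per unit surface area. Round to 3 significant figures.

I ≈ 5.72×10⁴ W/m²

Wien's law: T = b/λ_max = 2.898×10⁻³/2.892×10⁻⁶ = 1002.07 K.
Then I = σT⁴ = 5.670×10⁻⁸×(1002.07)⁴ = 5.72×10⁴ W/m².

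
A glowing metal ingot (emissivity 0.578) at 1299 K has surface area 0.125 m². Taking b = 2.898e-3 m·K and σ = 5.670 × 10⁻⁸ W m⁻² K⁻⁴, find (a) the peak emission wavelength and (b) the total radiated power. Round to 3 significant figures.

(a) λ_max = b/T = 2.898×10⁻³/1299 = 2.231×10⁻⁶ m = 2.23×10³ nm.
Area A = 0.125 m².
(b) P = εσAT⁴ = 0.578×5.670×10⁻⁸×0.125×(1299)⁴ = 1.17×10⁴ W.

λ_max ≈ 2.23×10³ nm; P ≈ 1.17×10⁴ W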